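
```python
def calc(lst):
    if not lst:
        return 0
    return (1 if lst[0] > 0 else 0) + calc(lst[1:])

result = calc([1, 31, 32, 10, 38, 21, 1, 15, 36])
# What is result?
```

Count of positive elements in [1, 31, 32, 10, 38, 21, 1, 15, 36] = 9

Answer: 9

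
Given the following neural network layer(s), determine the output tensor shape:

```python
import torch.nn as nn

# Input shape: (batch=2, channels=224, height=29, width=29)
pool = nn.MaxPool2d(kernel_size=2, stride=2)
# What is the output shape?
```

Input: (2, 224, 29, 29) -> Output: (2, 224, 14, 14)

Answer: (2, 224, 14, 14)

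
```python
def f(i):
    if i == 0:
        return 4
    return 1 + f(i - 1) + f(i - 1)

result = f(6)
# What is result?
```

f(i) = 1 + 2·f(i-1), f(0)=4. Closed form: (4+1)·2^6 - 1 = 319.

Answer: 319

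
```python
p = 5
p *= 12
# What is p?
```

Trace:
`p = 5` → p = 5
`p *= 12` → p = 60
So p = 60

Answer: 60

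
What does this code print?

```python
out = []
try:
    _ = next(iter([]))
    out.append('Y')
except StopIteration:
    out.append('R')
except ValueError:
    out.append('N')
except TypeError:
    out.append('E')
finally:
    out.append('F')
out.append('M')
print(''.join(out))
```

Execution trace: 'R' (except StopIteration) → 'F' (finally) → 'M' (after the try/except). Output: RFM

Answer: RFM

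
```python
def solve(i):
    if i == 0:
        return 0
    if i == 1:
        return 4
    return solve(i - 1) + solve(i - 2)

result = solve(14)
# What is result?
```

Build up from base cases: solve(0)=0, solve(1)=4, solve(2)=4, solve(3)=8, solve(4)=12, solve(5)=20, solve(6)=32, ..., solve(14)=1508

Answer: 1508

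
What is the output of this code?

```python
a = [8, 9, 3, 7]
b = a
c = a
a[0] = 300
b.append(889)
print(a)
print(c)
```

Key concept: multiple aliases.
Step by step:
`a = [8, 9, 3, 7]` → a = [8, 9, 3, 7]
`b = a` → b = [8, 9, 3, 7] (same object as a)
`c = a` → c = [8, 9, 3, 7] (same object as a, b)
`a[0] = 300` → a = [300, 9, 3, 7] (same object as b, c); b = [300, 9, 3, 7] (same object as a, c); c = [300, 9, 3, 7] (same object as a, b)
`b.append(889)` → a = [300, 9, 3, 7, 889] (same object as b, c); b = [300, 9, 3, 7, 889] (same object as a, c); c = [300, 9, 3, 7, 889] (same object as a, b)
`print(a)` → prints [300, 9, 3, 7, 889]
`print(c)` → prints [300, 9, 3, 7, 889]

Answer:
[300, 9, 3, 7, 889]
[300, 9, 3, 7, 889]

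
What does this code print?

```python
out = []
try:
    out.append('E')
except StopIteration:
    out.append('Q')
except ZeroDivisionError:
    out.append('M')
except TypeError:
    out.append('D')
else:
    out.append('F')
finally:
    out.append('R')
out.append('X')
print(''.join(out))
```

Execution trace: 'E' (try body, no exception) → 'F' (else) → 'R' (finally) → 'X' (after the try/except). Output: EFRX

Answer: EFRX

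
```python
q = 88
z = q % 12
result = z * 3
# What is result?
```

Trace:
`q = 88` → q = 88
`z = q % 12` → z = 4
`result = z * 3` → result = 12
So result = 12

Answer: 12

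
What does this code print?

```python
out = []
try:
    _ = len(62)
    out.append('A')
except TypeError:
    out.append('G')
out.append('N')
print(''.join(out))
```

Execution trace: 'G' (except TypeError) → 'N' (after the try/except). Output: GN

Answer: GN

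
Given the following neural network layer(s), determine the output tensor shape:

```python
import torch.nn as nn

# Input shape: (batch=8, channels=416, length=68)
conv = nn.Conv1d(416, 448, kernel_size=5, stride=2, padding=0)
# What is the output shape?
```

Input: (8, 416, 68) -> Output: (8, 448, 32)

Answer: (8, 448, 32)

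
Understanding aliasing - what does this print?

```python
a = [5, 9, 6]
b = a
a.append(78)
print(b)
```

Key concept: basic list aliasing.
Step by step:
`a = [5, 9, 6]` → a = [5, 9, 6]
`b = a` → b = [5, 9, 6] (same object as a)
`a.append(78)` → a = [5, 9, 6, 78] (same object as b); b = [5, 9, 6, 78] (same object as a)
`print(b)` → prints [5, 9, 6, 78]

Answer: [5, 9, 6, 78]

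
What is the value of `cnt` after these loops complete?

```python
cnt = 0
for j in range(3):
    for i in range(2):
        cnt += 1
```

3 * 2 = 6
`cnt` takes the values: 0 → 1 → 2 → 3 → 4 → 5 → 6

Answer: 6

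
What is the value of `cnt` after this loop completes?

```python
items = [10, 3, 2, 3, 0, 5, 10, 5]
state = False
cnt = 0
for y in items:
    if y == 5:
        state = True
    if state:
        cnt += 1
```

Count elements after first 5 in [10, 3, 2, 3, 0, 5, 10, 5]
`cnt` takes the values: 0 → 1 → 2 → 3

Answer: 3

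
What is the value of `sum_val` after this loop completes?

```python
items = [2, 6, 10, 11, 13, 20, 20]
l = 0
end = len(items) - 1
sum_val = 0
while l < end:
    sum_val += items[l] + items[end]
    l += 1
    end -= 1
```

Sum of pairs from ends
`sum_val` takes the values: 0 → 22 → 48 → 71

Answer: 71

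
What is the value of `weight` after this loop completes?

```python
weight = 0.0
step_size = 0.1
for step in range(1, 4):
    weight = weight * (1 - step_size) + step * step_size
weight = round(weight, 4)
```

Moving average with lr=0.1
`weight` takes the values: 0.0 → 0.1 → 0.29 → 0.561

Answer: 0.561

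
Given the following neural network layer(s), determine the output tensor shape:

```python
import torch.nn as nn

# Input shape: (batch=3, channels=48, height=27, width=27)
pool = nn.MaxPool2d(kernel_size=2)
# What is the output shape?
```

Input: (3, 48, 27, 27) -> Output: (3, 48, 13, 13)

Answer: (3, 48, 13, 13)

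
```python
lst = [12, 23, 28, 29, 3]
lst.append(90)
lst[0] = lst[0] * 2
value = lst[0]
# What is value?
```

Trace:
`lst = [12, 23, 28, 29, 3]` → lst = [12, 23, 28, 29, 3]
`lst.append(90)` → lst = [12, 23, 28, 29, 3, 90]
`lst[0] = lst[0] * 2` → lst = [24, 23, 28, 29, 3, 90]
`value = lst[0]` → value = 24
So value = 24

Answer: 24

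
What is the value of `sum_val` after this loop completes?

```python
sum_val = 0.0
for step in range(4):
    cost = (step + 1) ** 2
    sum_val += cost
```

Sum of squared losses 1² + 2² + ... + 4²
`sum_val` takes the values: 0.0 → 1.0 → 5.0 → 14.0 → 30.0

Answer: 30.0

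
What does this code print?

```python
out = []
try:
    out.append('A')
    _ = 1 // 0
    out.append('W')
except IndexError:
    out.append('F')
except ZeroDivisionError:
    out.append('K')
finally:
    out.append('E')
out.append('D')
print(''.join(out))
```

Execution trace: 'A' (try body) → 'K' (except ZeroDivisionError) → 'E' (finally) → 'D' (after the try/except). Output: AKED

Answer: AKED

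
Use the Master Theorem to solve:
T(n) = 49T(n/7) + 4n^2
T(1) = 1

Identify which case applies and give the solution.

a=49, b=7, f(n)=4n^2. log_7(49) = 2. Since c=2 = 2, Case 2 applies: T(n) = Θ(n^log_b(a) · log n) = O(n^2 log n).

Answer: O(n^2 log n) - Case 2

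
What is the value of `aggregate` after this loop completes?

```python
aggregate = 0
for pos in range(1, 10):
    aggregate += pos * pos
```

Sum of squares 1² to 9² = 285
`aggregate` takes the values: 0 → 1 → 5 → 14 → 30 → 55 → 91 → 140 → 204 → 285

Answer: 285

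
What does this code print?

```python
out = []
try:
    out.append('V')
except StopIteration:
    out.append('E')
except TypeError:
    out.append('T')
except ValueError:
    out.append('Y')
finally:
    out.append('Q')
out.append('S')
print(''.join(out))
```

Execution trace: 'V' (try body, no exception) → 'Q' (finally) → 'S' (after the try/except). Output: VQS

Answer: VQS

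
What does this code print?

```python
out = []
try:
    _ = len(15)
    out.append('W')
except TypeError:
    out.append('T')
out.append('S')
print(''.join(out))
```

Execution trace: 'T' (except TypeError) → 'S' (after the try/except). Output: TS

Answer: TS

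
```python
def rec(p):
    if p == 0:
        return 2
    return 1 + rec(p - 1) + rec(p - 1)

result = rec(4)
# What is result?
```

rec(p) = 1 + 2·rec(p-1), rec(0)=2. Closed form: (2+1)·2^4 - 1 = 47.

Answer: 47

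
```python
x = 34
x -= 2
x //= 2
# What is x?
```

Trace:
`x = 34` → x = 34
`x -= 2` → x = 32
`x //= 2` → x = 16
So x = 16

Answer: 16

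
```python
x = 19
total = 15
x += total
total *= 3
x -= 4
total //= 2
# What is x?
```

Trace:
`x = 19` → x = 19
`total = 15` → total = 15
`x += total` → x = 34
`total *= 3` → total = 45
`x -= 4` → x = 30
`total //= 2` → total = 22
So x = 30

Answer: 30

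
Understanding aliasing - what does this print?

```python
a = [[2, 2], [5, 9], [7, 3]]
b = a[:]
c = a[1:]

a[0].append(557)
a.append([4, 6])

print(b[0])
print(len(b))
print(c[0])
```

Key concept: slice with nested mutation.
Step by step:
`a = [[2, 2], [5, 9], [7, 3]]` → a = [[2, 2], [5, 9], [7, 3]]
`b = a[:]` → b = [[2, 2], [5, 9], [7, 3]]
`c = a[1:]` → c = [[5, 9], [7, 3]]
`a[0].append(557)` → a = [[2, 2, 557], [5, 9], [7, 3]]; b = [[2, 2, 557], [5, 9], [7, 3]]
`a.append([4, 6])` → a = [[2, 2, 557], [5, 9], [7, 3], [4, 6]]
`print(b[0])` → prints [2, 2, 557]
`print(len(b))` → prints 3
`print(c[0])` → prints [5, 9]

Answer:
[2, 2, 557]
3
[5, 9]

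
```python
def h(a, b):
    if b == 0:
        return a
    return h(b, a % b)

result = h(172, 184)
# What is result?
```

h(172, 184) -> h(184, 172) -> h(172, 12) -> h(12, 4) -> h(4, 0) -> 4

Answer: 4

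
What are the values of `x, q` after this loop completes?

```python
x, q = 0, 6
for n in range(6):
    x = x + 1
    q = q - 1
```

x goes 0→6, q goes 6→0
`x, q` takes the values: (0, 6) → (1, 6) → (1, 5) → (2, 5) → (2, 4) → (3, 4) → (3, 3) → (4, 3) → (4, 2) → (5, 2) → (5, 1) → (6, 1) → (6, 0)

Answer: 6, 0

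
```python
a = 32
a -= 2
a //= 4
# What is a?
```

Trace:
`a = 32` → a = 32
`a -= 2` → a = 30
`a //= 4` → a = 7
So a = 7

Answer: 7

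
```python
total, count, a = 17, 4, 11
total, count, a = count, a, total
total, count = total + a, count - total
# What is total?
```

Trace:
`total, count, a = 17, 4, 11` → total = 17; count = 4; a = 11
`total, count, a = count, a, total` → total = 4; count = 11; a = 17
`total, count = total + a, count - total` → total = 21; count = 7
So total = 21

Answer: 21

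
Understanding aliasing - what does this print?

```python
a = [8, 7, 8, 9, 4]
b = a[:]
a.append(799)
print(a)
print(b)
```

Key concept: slice [:] creates copy.
Step by step:
`a = [8, 7, 8, 9, 4]` → a = [8, 7, 8, 9, 4]
`b = a[:]` → b = [8, 7, 8, 9, 4]
`a.append(799)` → a = [8, 7, 8, 9, 4, 799]
`print(a)` → prints [8, 7, 8, 9, 4, 799]
`print(b)` → prints [8, 7, 8, 9, 4]

Answer:
[8, 7, 8, 9, 4, 799]
[8, 7, 8, 9, 4]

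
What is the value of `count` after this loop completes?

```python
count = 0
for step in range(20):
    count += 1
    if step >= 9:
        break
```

Loop breaks when step reaches 9, count is 10
`count` takes the values: 0 → 1 → 2 → 3 → 4 → 5 → 6 → 7 → 8 → 9 → 10

Answer: 10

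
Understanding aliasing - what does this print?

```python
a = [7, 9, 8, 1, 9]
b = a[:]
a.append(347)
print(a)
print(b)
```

Key concept: slice [:] creates copy.
Step by step:
`a = [7, 9, 8, 1, 9]` → a = [7, 9, 8, 1, 9]
`b = a[:]` → b = [7, 9, 8, 1, 9]
`a.append(347)` → a = [7, 9, 8, 1, 9, 347]
`print(a)` → prints [7, 9, 8, 1, 9, 347]
`print(b)` → prints [7, 9, 8, 1, 9]

Answer:
[7, 9, 8, 1, 9, 347]
[7, 9, 8, 1, 9]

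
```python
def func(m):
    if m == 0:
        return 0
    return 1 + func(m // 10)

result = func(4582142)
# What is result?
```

Count of digits of 4582142: 7

Answer: 7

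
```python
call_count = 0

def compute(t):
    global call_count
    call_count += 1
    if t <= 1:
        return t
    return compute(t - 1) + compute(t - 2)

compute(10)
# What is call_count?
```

Calls(t) = 1 + Calls(t-1) + Calls(t-2); Calls(0)=Calls(1)=1. For t=10 this gives 177.

Answer: 177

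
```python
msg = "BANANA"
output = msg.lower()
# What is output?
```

Trace:
`msg = "BANANA"` → msg = 'BANANA'
`output = msg.lower()` → output = 'banana'
So output = 'banana'

Answer: 'banana'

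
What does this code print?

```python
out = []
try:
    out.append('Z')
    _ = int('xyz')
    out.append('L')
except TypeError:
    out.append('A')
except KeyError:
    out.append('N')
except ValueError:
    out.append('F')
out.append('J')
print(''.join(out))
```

Execution trace: 'Z' (try body) → 'F' (except ValueError) → 'J' (after the try/except). Output: ZFJ

Answer: ZFJ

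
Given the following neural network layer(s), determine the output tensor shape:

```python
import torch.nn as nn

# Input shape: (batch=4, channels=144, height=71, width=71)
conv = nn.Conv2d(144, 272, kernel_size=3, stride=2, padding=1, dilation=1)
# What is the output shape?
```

Input: (4, 144, 71, 71) -> Output: (4, 272, 36, 36)

Answer: (4, 272, 36, 36)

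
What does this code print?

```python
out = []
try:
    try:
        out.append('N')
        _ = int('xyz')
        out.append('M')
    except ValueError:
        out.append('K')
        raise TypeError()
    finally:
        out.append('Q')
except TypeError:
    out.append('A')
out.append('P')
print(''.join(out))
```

Execution trace: 'N' (inner try body) → 'K' (inner except ValueError) → 'Q' (inner finally) → 'A' (outer except TypeError) → 'P' (after the try/except). Output: NKQAP

Answer: NKQAP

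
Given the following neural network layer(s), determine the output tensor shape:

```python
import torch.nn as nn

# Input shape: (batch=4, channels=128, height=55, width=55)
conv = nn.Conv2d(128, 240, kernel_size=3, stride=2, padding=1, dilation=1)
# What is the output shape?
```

Input: (4, 128, 55, 55) -> Output: (4, 240, 28, 28)

Answer: (4, 240, 28, 28)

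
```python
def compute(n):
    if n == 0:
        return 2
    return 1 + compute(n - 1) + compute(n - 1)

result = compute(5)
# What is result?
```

compute(n) = 1 + 2·compute(n-1), compute(0)=2. Closed form: (2+1)·2^5 - 1 = 95.

Answer: 95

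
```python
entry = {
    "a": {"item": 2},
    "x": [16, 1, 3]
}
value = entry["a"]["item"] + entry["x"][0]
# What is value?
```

Trace:
`entry = { ...` → entry = {'a': {'item': 2}, 'x': [16, 1, 3]}
`value = entry["a"]["item"] + entry["x"][0]` → value = 18
So value = 18

Answer: 18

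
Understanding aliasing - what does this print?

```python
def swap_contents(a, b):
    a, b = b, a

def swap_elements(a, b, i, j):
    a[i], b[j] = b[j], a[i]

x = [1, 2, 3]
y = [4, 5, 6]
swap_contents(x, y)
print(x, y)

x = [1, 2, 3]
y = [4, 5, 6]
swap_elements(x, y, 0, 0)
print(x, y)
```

Key concept: parameter rebinding vs mutation.
Step by step:
`x = [1, 2, 3]` → x = [1, 2, 3]
`y = [4, 5, 6]` → y = [4, 5, 6]
`swap_contents(x, y)` → no visible change to tracked variables
`print(x, y)` → prints [1, 2, 3] [4, 5, 6]
`x = [1, 2, 3]` → x = [1, 2, 3]
`y = [4, 5, 6]` → y = [4, 5, 6]
`swap_elements(x, y, 0, 0)` → x = [4, 2, 3]; y = [1, 5, 6]
`print(x, y)` → prints [4, 2, 3] [1, 5, 6]

Answer:
[1, 2, 3] [4, 5, 6]
[4, 2, 3] [1, 5, 6]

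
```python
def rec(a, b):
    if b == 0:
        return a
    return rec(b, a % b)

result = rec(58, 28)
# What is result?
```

rec(58, 28) -> rec(28, 2) -> rec(2, 0) -> 2

Answer: 2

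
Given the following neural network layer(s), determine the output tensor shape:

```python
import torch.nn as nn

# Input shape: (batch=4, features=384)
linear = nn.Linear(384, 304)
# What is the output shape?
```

Input: (4, 384) -> Output: (4, 304)

Answer: (4, 304)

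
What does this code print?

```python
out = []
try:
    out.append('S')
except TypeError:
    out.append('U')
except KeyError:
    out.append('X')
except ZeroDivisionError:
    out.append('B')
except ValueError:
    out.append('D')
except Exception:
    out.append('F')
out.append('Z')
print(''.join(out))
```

Execution trace: 'S' (try body, no exception) → 'Z' (after the try/except). Output: SZ

Answer: SZ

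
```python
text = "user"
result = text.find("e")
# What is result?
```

Trace:
`text = "user"` → text = 'user'
`result = text.find("e")` → result = 2
So result = 2

Answer: 2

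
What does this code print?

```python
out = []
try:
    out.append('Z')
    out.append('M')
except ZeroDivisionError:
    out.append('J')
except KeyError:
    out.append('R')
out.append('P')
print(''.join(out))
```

Execution trace: 'Z' (try body) → 'M' (try body, no exception) → 'P' (after the try/except). Output: ZMP

Answer: ZMP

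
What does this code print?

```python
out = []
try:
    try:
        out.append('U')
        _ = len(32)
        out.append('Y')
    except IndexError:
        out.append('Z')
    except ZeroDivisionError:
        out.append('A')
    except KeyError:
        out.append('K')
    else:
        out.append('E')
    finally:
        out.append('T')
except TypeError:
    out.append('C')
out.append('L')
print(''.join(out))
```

Execution trace: 'U' (inner try body) → 'T' (inner finally) → 'C' (outer except TypeError) → 'L' (after the try/except). Output: UTCL

Answer: UTCL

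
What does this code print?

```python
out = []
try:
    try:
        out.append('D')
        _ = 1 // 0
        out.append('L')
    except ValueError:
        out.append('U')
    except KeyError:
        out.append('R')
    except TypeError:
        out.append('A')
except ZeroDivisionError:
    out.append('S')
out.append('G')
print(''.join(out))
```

Execution trace: 'D' (try body) → 'S' (outer except ZeroDivisionError) → 'G' (after the try/except). Output: DSG

Answer: DSG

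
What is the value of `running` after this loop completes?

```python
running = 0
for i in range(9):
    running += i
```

Sum of 0 to 8 = 36
`running` takes the values: 0 → 1 → 3 → 6 → 10 → 15 → 21 → 28 → 36

Answer: 36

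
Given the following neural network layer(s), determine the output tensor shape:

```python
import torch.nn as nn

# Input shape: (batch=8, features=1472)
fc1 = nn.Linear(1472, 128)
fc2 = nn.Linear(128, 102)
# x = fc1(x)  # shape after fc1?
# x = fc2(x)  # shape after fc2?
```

Input: (8, 1472) -> after fc1: (8, 128) -> Output: (8, 102)

Answer: (8, 102)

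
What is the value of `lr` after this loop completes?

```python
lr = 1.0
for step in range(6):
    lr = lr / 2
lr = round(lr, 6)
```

Halving LR 6 times: 1 / 2^6
`lr` takes the values: 1.0 → 0.5 → 0.25 → 0.125 → 0.0625 → 0.03125 → 0.015625

Answer: 0.015625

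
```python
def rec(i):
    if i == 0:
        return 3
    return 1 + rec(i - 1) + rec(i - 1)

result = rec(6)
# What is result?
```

rec(i) = 1 + 2·rec(i-1), rec(0)=3. Closed form: (3+1)·2^6 - 1 = 255.

Answer: 255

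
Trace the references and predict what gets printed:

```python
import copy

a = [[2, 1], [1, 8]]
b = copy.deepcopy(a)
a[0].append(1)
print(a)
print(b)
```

Key concept: deep copy is fully independent.
Step by step:
`a = [[2, 1], [1, 8]]` → a = [[2, 1], [1, 8]]
`b = copy.deepcopy(a)` → b = [[2, 1], [1, 8]]
`a[0].append(1)` → a = [[2, 1, 1], [1, 8]]
`print(a)` → prints [[2, 1, 1], [1, 8]]
`print(b)` → prints [[2, 1], [1, 8]]

Answer:
[[2, 1, 1], [1, 8]]
[[2, 1], [1, 8]]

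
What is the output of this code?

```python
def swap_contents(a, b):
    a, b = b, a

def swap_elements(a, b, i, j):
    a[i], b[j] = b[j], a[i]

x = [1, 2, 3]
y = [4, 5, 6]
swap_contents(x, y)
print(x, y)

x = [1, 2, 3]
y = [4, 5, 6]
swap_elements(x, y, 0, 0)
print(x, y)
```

Key concept: parameter rebinding vs mutation.
Step by step:
`x = [1, 2, 3]` → x = [1, 2, 3]
`y = [4, 5, 6]` → y = [4, 5, 6]
`swap_contents(x, y)` → no visible change to tracked variables
`print(x, y)` → prints [1, 2, 3] [4, 5, 6]
`x = [1, 2, 3]` → x = [1, 2, 3]
`y = [4, 5, 6]` → y = [4, 5, 6]
`swap_elements(x, y, 0, 0)` → x = [4, 2, 3]; y = [1, 5, 6]
`print(x, y)` → prints [4, 2, 3] [1, 5, 6]

Answer:
[1, 2, 3] [4, 5, 6]
[4, 2, 3] [1, 5, 6]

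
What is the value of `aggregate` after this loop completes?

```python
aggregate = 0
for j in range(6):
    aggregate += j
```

Sum of 0 to 5 = 15
`aggregate` takes the values: 0 → 1 → 3 → 6 → 10 → 15

Answer: 15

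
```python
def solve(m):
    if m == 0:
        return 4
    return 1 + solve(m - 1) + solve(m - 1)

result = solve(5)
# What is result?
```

solve(m) = 1 + 2·solve(m-1), solve(0)=4. Closed form: (4+1)·2^5 - 1 = 159.

Answer: 159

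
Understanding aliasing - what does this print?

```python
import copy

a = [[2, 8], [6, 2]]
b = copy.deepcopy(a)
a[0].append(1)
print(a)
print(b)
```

Key concept: deep copy is fully independent.
Step by step:
`a = [[2, 8], [6, 2]]` → a = [[2, 8], [6, 2]]
`b = copy.deepcopy(a)` → b = [[2, 8], [6, 2]]
`a[0].append(1)` → a = [[2, 8, 1], [6, 2]]
`print(a)` → prints [[2, 8, 1], [6, 2]]
`print(b)` → prints [[2, 8], [6, 2]]

Answer:
[[2, 8, 1], [6, 2]]
[[2, 8], [6, 2]]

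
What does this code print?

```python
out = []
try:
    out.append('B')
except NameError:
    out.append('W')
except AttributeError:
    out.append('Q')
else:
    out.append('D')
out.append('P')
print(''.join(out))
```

Execution trace: 'B' (try body, no exception) → 'D' (else) → 'P' (after the try/except). Output: BDP

Answer: BDP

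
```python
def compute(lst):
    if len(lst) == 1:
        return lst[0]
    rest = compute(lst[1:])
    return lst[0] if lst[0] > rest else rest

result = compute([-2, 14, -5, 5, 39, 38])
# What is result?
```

Recursive max over [-2, 14, -5, 5, 39, 38] = 39

Answer: 39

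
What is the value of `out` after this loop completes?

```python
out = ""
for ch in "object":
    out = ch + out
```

Reverse 'object'
`out` takes the values: "" → "o" → "bo" → "jbo" → "ejbo" → "cejbo" → "tcejbo"

Answer: "tcejbo"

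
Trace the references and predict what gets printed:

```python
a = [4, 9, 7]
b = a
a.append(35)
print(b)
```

Key concept: basic list aliasing.
Step by step:
`a = [4, 9, 7]` → a = [4, 9, 7]
`b = a` → b = [4, 9, 7] (same object as a)
`a.append(35)` → a = [4, 9, 7, 35] (same object as b); b = [4, 9, 7, 35] (same object as a)
`print(b)` → prints [4, 9, 7, 35]

Answer: [4, 9, 7, 35]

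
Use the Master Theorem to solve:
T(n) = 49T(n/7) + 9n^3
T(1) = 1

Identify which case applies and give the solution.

a=49, b=7, f(n)=9n^3. log_7(49) = 2. Since c=3 > 2 and the regularity condition holds (49(n/7)^3 = (49/7^3)n^3 with 49/7^3 < 1), Case 3 applies: T(n) = Θ(f(n)) = O(n^3).

Answer: O(n^3) - Case 3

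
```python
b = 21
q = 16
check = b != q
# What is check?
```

Trace:
`b = 21` → b = 21
`q = 16` → q = 16
`check = b != q` → check = True
So check = True

Answer: True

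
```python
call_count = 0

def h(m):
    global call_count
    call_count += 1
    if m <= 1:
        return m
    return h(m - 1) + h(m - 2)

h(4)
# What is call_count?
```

Calls(m) = 1 + Calls(m-1) + Calls(m-2); Calls(0)=Calls(1)=1. For m=4 this gives 9.

Answer: 9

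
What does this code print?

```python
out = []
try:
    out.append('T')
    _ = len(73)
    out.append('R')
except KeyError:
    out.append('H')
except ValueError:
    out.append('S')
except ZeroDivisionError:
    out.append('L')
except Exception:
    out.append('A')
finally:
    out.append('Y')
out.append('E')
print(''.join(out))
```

Execution trace: 'T' (try body) → 'A' (except Exception) → 'Y' (finally) → 'E' (after the try/except). Output: TAYE

Answer: TAYE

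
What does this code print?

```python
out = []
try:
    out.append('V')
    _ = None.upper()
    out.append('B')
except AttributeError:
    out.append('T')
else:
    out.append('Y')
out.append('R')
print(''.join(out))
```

Execution trace: 'V' (try body) → 'T' (except AttributeError) → 'R' (after the try/except). Output: VTR

Answer: VTR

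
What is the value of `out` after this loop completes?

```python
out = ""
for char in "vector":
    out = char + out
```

Reverse 'vector'
`out` takes the values: "" → "v" → "ev" → "cev" → "tcev" → "otcev" → "rotcev"

Answer: "rotcev"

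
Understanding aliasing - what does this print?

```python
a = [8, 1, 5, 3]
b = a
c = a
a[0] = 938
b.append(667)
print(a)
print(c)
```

Key concept: multiple aliases.
Step by step:
`a = [8, 1, 5, 3]` → a = [8, 1, 5, 3]
`b = a` → b = [8, 1, 5, 3] (same object as a)
`c = a` → c = [8, 1, 5, 3] (same object as a, b)
`a[0] = 938` → a = [938, 1, 5, 3] (same object as b, c); b = [938, 1, 5, 3] (same object as a, c); c = [938, 1, 5, 3] (same object as a, b)
`b.append(667)` → a = [938, 1, 5, 3, 667] (same object as b, c); b = [938, 1, 5, 3, 667] (same object as a, c); c = [938, 1, 5, 3, 667] (same object as a, b)
`print(a)` → prints [938, 1, 5, 3, 667]
`print(c)` → prints [938, 1, 5, 3, 667]

Answer:
[938, 1, 5, 3, 667]
[938, 1, 5, 3, 667]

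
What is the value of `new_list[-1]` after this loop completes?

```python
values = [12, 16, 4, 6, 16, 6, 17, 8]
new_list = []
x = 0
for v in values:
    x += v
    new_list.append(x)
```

Cumulative sum ends at 85
`new_list` takes the values: [] → [12] → [12, 28] → [12, 28, 32] → [12, 28, 32, 38] → [12, 28, 32, 38, 54] → [12, 28, 32, 38, 54, 60] → [12, 28, 32, 38, 54, 60, 77] → [12, 28, 32, 38, 54, 60, 77, 85]
So `new_list[-1]` = 85

Answer: 85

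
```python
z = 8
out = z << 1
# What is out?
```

Trace:
`z = 8` → z = 8
`out = z << 1` → out = 16
So out = 16

Answer: 16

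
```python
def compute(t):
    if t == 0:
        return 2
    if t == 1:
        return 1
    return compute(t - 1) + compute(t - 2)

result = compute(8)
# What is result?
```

Build up from base cases: compute(0)=2, compute(1)=1, compute(2)=3, compute(3)=4, compute(4)=7, compute(5)=11, compute(6)=18, ..., compute(8)=47

Answer: 47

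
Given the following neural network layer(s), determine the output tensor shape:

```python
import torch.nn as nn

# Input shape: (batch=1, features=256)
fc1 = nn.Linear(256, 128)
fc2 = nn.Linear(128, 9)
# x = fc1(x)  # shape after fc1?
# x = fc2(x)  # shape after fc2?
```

Input: (1, 256) -> after fc1: (1, 128) -> Output: (1, 9)

Answer: (1, 9)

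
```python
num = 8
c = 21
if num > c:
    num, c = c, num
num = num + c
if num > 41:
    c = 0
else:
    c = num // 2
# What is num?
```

Trace:
`num = 8` → num = 8
`c = 21` → c = 21
`if num > c: ...` → num > c is False → no variable changes
`num = num + c` → num = 29
`if num > 41: ...` → num > 41 is False, take else branch → c = 14
So num = 29

Answer: 29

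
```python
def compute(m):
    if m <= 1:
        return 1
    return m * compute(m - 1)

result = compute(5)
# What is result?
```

compute(5) = 5 * 4 * 3 * 2 * 1 = 120

Answer: 120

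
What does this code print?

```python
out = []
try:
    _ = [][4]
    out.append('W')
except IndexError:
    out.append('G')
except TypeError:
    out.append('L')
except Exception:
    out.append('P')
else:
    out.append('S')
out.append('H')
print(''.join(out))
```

Execution trace: 'G' (except IndexError) → 'H' (after the try/except). Output: GH

Answer: GH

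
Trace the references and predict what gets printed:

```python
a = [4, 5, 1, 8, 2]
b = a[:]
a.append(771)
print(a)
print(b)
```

Key concept: slice [:] creates copy.
Step by step:
`a = [4, 5, 1, 8, 2]` → a = [4, 5, 1, 8, 2]
`b = a[:]` → b = [4, 5, 1, 8, 2]
`a.append(771)` → a = [4, 5, 1, 8, 2, 771]
`print(a)` → prints [4, 5, 1, 8, 2, 771]
`print(b)` → prints [4, 5, 1, 8, 2]

Answer:
[4, 5, 1, 8, 2, 771]
[4, 5, 1, 8, 2]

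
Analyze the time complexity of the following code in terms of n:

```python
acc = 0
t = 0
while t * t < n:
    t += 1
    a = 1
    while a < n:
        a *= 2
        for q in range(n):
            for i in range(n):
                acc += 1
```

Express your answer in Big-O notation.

Each loop level contributes: √n × log n × n × n. Multiplying the contributions gives O(n^2√n log n).

Answer: O(n^2√n log n)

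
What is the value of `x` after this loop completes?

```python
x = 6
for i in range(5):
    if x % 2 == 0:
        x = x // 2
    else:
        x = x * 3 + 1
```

Collatz-style transformation from 6
`x` takes the values: 6 → 3 → 10 → 5 → 16 → 8

Answer: 8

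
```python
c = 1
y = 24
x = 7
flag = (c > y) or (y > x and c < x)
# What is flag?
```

Trace:
`c = 1` → c = 1
`y = 24` → y = 24
`x = 7` → x = 7
`flag = (c > y) or (y > x and c < x)` → flag = True
So flag = True

Answer: True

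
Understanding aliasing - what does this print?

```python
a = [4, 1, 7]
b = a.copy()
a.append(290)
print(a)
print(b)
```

Key concept: list.copy() creates independent copy.
Step by step:
`a = [4, 1, 7]` → a = [4, 1, 7]
`b = a.copy()` → b = [4, 1, 7]
`a.append(290)` → a = [4, 1, 7, 290]
`print(a)` → prints [4, 1, 7, 290]
`print(b)` → prints [4, 1, 7]

Answer:
[4, 1, 7, 290]
[4, 1, 7]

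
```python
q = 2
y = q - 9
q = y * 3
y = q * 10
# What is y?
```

Trace:
`q = 2` → q = 2
`y = q - 9` → y = -7
`q = y * 3` → q = -21
`y = q * 10` → y = -210
So y = -210

Answer: -210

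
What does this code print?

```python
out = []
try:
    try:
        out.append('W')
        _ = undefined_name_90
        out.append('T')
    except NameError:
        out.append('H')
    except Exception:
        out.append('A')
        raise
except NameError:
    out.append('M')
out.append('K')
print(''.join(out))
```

Execution trace: 'W' (inner try body) → 'H' (inner except NameError) → 'K' (after the try/except). Output: WHK

Answer: WHK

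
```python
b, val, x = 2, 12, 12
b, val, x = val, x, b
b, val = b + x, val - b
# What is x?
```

Trace:
`b, val, x = 2, 12, 12` → b = 2; val = 12; x = 12
`b, val, x = val, x, b` → b = 12; val = 12; x = 2
`b, val = b + x, val - b` → b = 14; val = 0
So x = 2

Answer: 2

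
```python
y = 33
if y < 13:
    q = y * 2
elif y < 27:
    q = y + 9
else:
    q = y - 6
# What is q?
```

Trace:
`y = 33` → y = 33
`if y < 13: ...` → y < 13 is False, y < 27 is False, take else branch → q = 27
So q = 27

Answer: 27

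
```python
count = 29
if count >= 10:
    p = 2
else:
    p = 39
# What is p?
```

Trace:
`count = 29` → count = 29
`if count >= 10: ...` → count >= 10 is True → p = 2
So p = 2

Answer: 2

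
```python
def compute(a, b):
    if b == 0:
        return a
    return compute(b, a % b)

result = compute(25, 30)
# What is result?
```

compute(25, 30) -> compute(30, 25) -> compute(25, 5) -> compute(5, 0) -> 5

Answer: 5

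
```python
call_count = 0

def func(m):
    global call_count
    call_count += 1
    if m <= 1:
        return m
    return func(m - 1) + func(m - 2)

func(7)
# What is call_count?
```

Calls(m) = 1 + Calls(m-1) + Calls(m-2); Calls(0)=Calls(1)=1. For m=7 this gives 41.

Answer: 41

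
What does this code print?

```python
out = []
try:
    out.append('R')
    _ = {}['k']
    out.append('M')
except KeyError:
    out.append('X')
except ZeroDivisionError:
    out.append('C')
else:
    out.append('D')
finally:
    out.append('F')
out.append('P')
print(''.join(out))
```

Execution trace: 'R' (try body) → 'X' (except KeyError) → 'F' (finally) → 'P' (after the try/except). Output: RXFP

Answer: RXFP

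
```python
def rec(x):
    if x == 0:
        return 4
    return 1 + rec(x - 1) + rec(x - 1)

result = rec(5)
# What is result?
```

rec(x) = 1 + 2·rec(x-1), rec(0)=4. Closed form: (4+1)·2^5 - 1 = 159.

Answer: 159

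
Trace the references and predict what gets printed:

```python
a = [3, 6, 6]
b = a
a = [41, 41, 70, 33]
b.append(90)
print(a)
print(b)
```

Key concept: rebinding vs mutation: a is rebound to a new list, b still points at the original.
Step by step:
`a = [3, 6, 6]` → a = [3, 6, 6]
`b = a` → b = [3, 6, 6] (same object as a)
`a = [41, 41, 70, 33]` → a = [41, 41, 70, 33]
`b.append(90)` → b = [3, 6, 6, 90]
`print(a)` → prints [41, 41, 70, 33]
`print(b)` → prints [3, 6, 6, 90]

Answer:
[41, 41, 70, 33]
[3, 6, 6, 90]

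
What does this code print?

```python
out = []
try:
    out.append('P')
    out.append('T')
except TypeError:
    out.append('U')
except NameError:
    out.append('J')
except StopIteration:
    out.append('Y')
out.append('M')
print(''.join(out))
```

Execution trace: 'P' (try body) → 'T' (try body, no exception) → 'M' (after the try/except). Output: PTM

Answer: PTM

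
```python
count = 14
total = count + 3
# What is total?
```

Trace:
`count = 14` → count = 14
`total = count + 3` → total = 17
So total = 17

Answer: 17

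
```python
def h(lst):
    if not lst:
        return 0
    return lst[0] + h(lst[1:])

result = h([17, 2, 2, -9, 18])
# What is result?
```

17 + 2 + 2 + (-9) + 18 + 0 = 30

Answer: 30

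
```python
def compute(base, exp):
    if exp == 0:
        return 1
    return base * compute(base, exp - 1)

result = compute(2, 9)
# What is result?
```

compute(2, 9) = 2 * 2 * 2 * 2 * 2 * 2 * 2 * 2 * 2 = 512

Answer: 512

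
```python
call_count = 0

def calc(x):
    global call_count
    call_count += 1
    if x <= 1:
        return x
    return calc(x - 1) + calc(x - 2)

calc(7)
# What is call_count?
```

Calls(x) = 1 + Calls(x-1) + Calls(x-2); Calls(0)=Calls(1)=1. For x=7 this gives 41.

Answer: 41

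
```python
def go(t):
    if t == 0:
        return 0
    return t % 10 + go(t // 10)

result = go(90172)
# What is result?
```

Sum of digits of 90172: 2 + 7 + 1 + 0 + 9 = 19

Answer: 19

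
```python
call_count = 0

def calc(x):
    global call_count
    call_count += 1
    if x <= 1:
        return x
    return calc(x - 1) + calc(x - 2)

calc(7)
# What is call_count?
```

Calls(x) = 1 + Calls(x-1) + Calls(x-2); Calls(0)=Calls(1)=1. For x=7 this gives 41.

Answer: 41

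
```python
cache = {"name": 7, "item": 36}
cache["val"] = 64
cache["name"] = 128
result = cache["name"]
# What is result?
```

Trace:
`cache = {"name": 7, "item": 36}` → cache = {'name': 7, 'item': 36}
`cache["val"] = 64` → cache = {'name': 7, 'item': 36, 'val': 64}
`cache["name"] = 128` → cache = {'name': 128, 'item': 36, 'val': 64}
`result = cache["name"]` → result = 128
So result = 128

Answer: 128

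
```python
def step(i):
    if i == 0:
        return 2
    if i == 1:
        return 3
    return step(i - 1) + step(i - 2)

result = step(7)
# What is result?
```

Build up from base cases: step(0)=2, step(1)=3, step(2)=5, step(3)=8, step(4)=13, step(5)=21, step(6)=34, ..., step(7)=55

Answer: 55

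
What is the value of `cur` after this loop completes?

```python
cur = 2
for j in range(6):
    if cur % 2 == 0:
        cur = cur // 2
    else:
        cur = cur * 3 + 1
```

Collatz-style transformation from 2
`cur` takes the values: 2 → 1 → 4 → 2 → 1 → 4 → 2

Answer: 2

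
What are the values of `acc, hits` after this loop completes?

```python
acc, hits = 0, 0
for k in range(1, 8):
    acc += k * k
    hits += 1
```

Sum of squares and count
`acc, hits` takes the values: (0, 0) → (1, 0) → (1, 1) → (5, 1) → (5, 2) → (14, 2) → (14, 3) → (30, 3) → (30, 4) → (55, 4) → (55, 5) → (91, 5) → (91, 6) → (140, 6) → (140, 7)

Answer: 140, 7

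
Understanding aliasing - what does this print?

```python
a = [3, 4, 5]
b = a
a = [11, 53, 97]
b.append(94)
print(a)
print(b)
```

Key concept: rebinding vs mutation: a is rebound to a new list, b still points at the original.
Step by step:
`a = [3, 4, 5]` → a = [3, 4, 5]
`b = a` → b = [3, 4, 5] (same object as a)
`a = [11, 53, 97]` → a = [11, 53, 97]
`b.append(94)` → b = [3, 4, 5, 94]
`print(a)` → prints [11, 53, 97]
`print(b)` → prints [3, 4, 5, 94]

Answer:
[11, 53, 97]
[3, 4, 5, 94]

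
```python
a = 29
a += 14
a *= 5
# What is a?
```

Trace:
`a = 29` → a = 29
`a += 14` → a = 43
`a *= 5` → a = 215
So a = 215

Answer: 215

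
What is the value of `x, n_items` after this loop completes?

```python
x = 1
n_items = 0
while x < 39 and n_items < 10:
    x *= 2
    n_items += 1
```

Double until >= 39 or 10 iterations
`x, n_items` takes the values: (1, 0) → (2, 0) → (2, 1) → (4, 1) → (4, 2) → (8, 2) → (8, 3) → (16, 3) → (16, 4) → (32, 4) → (32, 5) → (64, 5) → (64, 6)

Answer: 64, 6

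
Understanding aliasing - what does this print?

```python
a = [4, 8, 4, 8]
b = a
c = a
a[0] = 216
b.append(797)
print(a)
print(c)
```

Key concept: multiple aliases.
Step by step:
`a = [4, 8, 4, 8]` → a = [4, 8, 4, 8]
`b = a` → b = [4, 8, 4, 8] (same object as a)
`c = a` → c = [4, 8, 4, 8] (same object as a, b)
`a[0] = 216` → a = [216, 8, 4, 8] (same object as b, c); b = [216, 8, 4, 8] (same object as a, c); c = [216, 8, 4, 8] (same object as a, b)
`b.append(797)` → a = [216, 8, 4, 8, 797] (same object as b, c); b = [216, 8, 4, 8, 797] (same object as a, c); c = [216, 8, 4, 8, 797] (same object as a, b)
`print(a)` → prints [216, 8, 4, 8, 797]
`print(c)` → prints [216, 8, 4, 8, 797]

Answer:
[216, 8, 4, 8, 797]
[216, 8, 4, 8, 797]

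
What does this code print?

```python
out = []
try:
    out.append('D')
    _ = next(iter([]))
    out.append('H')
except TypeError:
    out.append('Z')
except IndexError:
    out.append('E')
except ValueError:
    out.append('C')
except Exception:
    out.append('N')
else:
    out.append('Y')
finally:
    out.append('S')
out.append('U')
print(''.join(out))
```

Execution trace: 'D' (try body) → 'N' (except Exception) → 'S' (finally) → 'U' (after the try/except). Output: DNSU

Answer: DNSU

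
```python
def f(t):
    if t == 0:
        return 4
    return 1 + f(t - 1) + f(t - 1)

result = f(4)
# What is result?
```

f(t) = 1 + 2·f(t-1), f(0)=4. Closed form: (4+1)·2^4 - 1 = 79.

Answer: 79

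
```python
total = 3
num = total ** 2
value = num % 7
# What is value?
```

Trace:
`total = 3` → total = 3
`num = total ** 2` → num = 9
`value = num % 7` → value = 2
So value = 2

Answer: 2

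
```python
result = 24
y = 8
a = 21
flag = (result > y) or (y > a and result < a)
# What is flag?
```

Trace:
`result = 24` → result = 24
`y = 8` → y = 8
`a = 21` → a = 21
`flag = (result > y) or (y > a and result < a)` → flag = True
So flag = True

Answer: True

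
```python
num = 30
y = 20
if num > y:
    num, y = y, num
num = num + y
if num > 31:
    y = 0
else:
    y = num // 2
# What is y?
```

Trace:
`num = 30` → num = 30
`y = 20` → y = 20
`if num > y: ...` → num > y is True → num = 20; y = 30
`num = num + y` → num = 50
`if num > 31: ...` → num > 31 is True → y = 0
So y = 0

Answer: 0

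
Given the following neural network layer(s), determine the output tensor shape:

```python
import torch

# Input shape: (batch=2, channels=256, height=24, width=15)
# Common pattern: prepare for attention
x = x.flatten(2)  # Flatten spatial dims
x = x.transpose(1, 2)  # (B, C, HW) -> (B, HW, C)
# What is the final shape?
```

Input: (2, 256, 24, 15) -> after flatten(2): (2, 256, 360) -> Output: (2, 360, 256)

Answer: (2, 360, 256)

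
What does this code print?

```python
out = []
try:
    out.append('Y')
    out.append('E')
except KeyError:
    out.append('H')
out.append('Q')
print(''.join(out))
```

Execution trace: 'Y' (try body) → 'E' (try body, no exception) → 'Q' (after the try/except). Output: YEQ

Answer: YEQ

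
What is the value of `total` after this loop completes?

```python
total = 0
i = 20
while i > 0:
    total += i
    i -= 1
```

Sum 20 down to 1
`total` takes the values: 0 → 20 → 39 → 57 → 74 → 90 → 105 → 119 → 132 → 144 → 155 → 165 → 174 → 182 → 189 → 195 → 200 → 204 → 207 → 209 → 210

Answer: 210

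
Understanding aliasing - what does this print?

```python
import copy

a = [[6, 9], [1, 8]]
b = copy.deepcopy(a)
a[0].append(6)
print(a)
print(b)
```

Key concept: deep copy is fully independent.
Step by step:
`a = [[6, 9], [1, 8]]` → a = [[6, 9], [1, 8]]
`b = copy.deepcopy(a)` → b = [[6, 9], [1, 8]]
`a[0].append(6)` → a = [[6, 9, 6], [1, 8]]
`print(a)` → prints [[6, 9, 6], [1, 8]]
`print(b)` → prints [[6, 9], [1, 8]]

Answer:
[[6, 9, 6], [1, 8]]
[[6, 9], [1, 8]]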